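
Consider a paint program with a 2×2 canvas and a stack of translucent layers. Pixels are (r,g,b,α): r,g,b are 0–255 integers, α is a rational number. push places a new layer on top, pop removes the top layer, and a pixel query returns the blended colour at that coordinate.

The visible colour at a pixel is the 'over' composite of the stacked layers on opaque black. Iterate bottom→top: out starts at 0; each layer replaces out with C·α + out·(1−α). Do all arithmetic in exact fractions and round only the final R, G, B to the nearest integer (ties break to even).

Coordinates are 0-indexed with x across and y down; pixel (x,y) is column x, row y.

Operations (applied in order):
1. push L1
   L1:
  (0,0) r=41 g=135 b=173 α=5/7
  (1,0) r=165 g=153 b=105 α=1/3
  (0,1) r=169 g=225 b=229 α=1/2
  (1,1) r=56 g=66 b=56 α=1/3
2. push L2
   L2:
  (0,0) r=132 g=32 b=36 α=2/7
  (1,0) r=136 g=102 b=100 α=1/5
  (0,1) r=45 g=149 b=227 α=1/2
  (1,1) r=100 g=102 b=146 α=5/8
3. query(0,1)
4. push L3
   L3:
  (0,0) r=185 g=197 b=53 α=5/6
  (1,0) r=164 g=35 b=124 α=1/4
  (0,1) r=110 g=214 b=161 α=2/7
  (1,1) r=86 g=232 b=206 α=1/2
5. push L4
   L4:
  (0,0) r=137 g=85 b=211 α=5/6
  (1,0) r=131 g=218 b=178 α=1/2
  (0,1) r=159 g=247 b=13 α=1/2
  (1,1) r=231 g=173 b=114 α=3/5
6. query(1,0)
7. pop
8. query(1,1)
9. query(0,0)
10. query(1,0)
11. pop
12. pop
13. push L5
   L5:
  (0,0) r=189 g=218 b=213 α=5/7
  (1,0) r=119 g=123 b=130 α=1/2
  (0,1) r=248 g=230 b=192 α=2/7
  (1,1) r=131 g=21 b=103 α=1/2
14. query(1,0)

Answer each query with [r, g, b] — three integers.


at x=0,y=1 over L1,L2:
L1 α=1/2: [169/2, 225/2, 229/2]
L2 α=1/2: [259/4, 523/4, 683/4]
= [65, 131, 171]

(1,0) stack=L1,L2,L3,L4; from [0,0,0]:
+L1 (α=1/3) → [55, 51, 35]
+L2 (α=1/5) → [356/5, 306/5, 48]
+L3 (α=1/4) → [472/5, 1093/20, 67]
+L4 (α=1/2) → [1127/10, 5453/40, 245/2]
= [113, 136, 122]

(1,1) stack=L1,L2,L3; from [0,0,0]:
L1 α=1/3: [56/3, 22, 56/3]
L2 α=5/8: [139/2, 72, 393/4]
L3 α=1/2: [311/4, 152, 1217/8]
= [78, 152, 152]

(0,0) stack=L1,L2,L3; from [0,0,0]:
L1 α=5/7: [205/7, 675/7, 865/7]
L2 α=2/7: [2873/49, 3823/49, 4829/49]
L3 α=5/6: [8033/49, 26044/147, 2969/49]
→ [164, 177, 61]

at x=1,y=0 over L1,L2,L3:
+L1 (α=1/3) → [55, 51, 35]
+L2 (α=1/5) → [356/5, 306/5, 48]
+L3 (α=1/4) → [472/5, 1093/20, 67]
rounded: [94, 55, 67]

at x=1,y=0 over L1,L5:
L1 α=1/3: [55, 51, 35]
L5 α=1/2: [87, 87, 165/2]
rounded: [87, 87, 82]


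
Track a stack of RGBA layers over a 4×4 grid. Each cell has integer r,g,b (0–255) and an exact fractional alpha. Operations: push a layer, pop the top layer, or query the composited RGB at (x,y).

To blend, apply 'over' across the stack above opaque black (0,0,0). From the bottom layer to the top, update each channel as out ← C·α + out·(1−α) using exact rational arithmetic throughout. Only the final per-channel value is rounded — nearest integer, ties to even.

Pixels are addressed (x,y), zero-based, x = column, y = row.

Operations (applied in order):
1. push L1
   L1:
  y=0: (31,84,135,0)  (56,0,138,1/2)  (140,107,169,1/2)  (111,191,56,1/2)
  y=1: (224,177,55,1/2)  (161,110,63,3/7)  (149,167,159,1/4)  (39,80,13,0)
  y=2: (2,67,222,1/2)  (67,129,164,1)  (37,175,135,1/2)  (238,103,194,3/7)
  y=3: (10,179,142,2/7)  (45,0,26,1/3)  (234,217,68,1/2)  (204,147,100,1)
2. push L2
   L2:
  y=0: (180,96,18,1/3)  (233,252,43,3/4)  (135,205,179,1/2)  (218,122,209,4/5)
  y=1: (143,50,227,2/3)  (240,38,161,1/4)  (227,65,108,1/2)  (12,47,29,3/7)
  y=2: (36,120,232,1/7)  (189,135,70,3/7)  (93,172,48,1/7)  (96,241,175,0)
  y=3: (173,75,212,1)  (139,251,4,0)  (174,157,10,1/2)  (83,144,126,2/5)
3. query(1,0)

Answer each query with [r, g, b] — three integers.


query (1,0) [L1,L2] — begin 0,0,0
L1 α=1/2: [28, 0, 69]
L2 α=3/4: [727/4, 189, 99/2]
= [182, 189, 50]


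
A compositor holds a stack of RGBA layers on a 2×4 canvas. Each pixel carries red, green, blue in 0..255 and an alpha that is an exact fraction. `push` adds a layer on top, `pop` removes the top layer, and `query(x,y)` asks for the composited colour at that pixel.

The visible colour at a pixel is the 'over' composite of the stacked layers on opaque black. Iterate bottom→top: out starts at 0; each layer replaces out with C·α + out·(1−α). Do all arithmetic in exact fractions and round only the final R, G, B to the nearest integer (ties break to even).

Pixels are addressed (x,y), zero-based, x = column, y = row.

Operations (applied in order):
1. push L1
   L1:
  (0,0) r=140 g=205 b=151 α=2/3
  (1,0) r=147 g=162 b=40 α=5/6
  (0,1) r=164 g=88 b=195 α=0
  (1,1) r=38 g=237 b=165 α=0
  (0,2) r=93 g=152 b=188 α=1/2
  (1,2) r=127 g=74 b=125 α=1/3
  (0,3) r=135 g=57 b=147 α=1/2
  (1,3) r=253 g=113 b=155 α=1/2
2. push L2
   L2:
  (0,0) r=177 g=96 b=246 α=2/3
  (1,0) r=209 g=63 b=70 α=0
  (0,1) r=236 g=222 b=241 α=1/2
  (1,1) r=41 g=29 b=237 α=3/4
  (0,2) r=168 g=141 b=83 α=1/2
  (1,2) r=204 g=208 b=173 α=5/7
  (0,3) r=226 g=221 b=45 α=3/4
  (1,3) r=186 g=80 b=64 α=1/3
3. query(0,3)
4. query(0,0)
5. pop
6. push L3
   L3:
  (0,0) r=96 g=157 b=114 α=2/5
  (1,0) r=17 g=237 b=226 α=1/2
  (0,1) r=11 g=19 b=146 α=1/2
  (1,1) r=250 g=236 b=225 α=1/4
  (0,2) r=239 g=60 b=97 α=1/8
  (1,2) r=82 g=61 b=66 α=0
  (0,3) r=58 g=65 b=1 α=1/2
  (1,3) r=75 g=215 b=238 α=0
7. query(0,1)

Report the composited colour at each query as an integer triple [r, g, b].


at x=0,y=3 over L1,L2:
L1 α=1/2: [135/2, 57/2, 147/2]
L2 α=3/4: [1491/8, 1383/8, 417/8]
rounded: [186, 173, 52]

query (0,0) [L1,L2] — begin 0,0,0
+L1 (α=2/3) → [280/3, 410/3, 302/3]
+L2 (α=2/3) → [1342/9, 986/9, 1778/9]
→ [149, 110, 198]

query (0,1) [L1,L3] — begin 0,0,0
after L1 α=0: [0, 0, 0]
after L3 α=1/2: [11/2, 19/2, 73]
rounded: [6, 10, 73]


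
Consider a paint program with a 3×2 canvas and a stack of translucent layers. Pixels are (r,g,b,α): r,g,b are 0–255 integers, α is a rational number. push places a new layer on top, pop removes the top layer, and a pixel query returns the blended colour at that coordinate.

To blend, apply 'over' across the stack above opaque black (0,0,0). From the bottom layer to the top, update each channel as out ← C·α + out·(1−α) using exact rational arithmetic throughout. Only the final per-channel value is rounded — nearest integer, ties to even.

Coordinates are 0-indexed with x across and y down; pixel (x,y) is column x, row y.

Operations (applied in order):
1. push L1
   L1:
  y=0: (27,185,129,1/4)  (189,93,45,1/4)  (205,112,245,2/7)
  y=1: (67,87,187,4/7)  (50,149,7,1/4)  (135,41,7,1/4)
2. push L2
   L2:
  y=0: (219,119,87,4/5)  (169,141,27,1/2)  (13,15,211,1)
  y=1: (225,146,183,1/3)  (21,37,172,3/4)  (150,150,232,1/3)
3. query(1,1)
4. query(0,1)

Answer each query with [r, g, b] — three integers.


(1,1) stack=L1,L2; from [0,0,0]:
+L1 (α=1/4) → [25/2, 149/4, 7/4]
+L2 (α=3/4) → [151/8, 593/16, 2071/16]
rounded: [19, 37, 129]

at x=0,y=1 over L1,L2:
+L1 (α=4/7) → [268/7, 348/7, 748/7]
+L2 (α=1/3) → [2111/21, 1718/21, 2777/21]
= [101, 82, 132]


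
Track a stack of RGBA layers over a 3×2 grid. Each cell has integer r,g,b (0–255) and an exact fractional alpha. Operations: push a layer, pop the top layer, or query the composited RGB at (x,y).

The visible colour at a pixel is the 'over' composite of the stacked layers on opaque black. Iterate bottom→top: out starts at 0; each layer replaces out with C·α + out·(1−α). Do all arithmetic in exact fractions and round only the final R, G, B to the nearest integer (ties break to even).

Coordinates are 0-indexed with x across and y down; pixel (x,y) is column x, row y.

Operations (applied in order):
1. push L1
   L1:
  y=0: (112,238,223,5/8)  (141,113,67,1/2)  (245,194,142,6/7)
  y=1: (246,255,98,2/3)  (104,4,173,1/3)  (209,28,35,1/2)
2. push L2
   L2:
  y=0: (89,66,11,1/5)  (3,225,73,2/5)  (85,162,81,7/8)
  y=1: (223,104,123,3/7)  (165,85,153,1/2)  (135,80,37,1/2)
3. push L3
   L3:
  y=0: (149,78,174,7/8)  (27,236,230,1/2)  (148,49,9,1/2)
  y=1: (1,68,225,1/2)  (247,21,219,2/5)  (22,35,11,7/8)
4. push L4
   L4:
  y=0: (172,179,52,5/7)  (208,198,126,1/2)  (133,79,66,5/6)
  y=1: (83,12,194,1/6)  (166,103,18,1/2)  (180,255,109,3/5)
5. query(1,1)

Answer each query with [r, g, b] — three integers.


(1,1) stack=L1,L2,L3,L4; from [0,0,0]:
after L1 α=1/3: [104/3, 4/3, 173/3]
after L2 α=1/2: [599/6, 259/6, 316/3]
after L3 α=2/5: [1587/10, 343/10, 754/5]
after L4 α=1/2: [3247/20, 1373/20, 422/5]
= [162, 69, 84]


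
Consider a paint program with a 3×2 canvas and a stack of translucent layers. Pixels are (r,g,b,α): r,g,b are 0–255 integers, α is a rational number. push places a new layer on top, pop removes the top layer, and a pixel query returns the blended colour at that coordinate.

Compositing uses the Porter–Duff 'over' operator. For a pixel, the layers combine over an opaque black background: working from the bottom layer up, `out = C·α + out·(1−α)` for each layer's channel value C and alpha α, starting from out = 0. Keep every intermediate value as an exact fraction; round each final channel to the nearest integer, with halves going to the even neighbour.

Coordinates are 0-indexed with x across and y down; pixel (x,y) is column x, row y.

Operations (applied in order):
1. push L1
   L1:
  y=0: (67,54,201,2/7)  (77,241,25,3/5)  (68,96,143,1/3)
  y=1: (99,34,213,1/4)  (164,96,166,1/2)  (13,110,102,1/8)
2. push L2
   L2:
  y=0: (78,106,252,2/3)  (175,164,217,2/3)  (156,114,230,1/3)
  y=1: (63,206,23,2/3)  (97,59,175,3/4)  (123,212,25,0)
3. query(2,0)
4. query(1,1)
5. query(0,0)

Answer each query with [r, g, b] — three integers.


(2,0) stack=L1,L2; from [0,0,0]:
after L1 α=1/3: [68/3, 32, 143/3]
after L2 α=1/3: [604/9, 178/3, 976/9]
rounded: [67, 59, 108]

query (1,1) [L1,L2] — begin 0,0,0
+L1 (α=1/2) → [82, 48, 83]
+L2 (α=3/4) → [373/4, 225/4, 152]
rounded: [93, 56, 152]

at x=0,y=0 over L1,L2:
after L1 α=2/7: [134/7, 108/7, 402/7]
after L2 α=2/3: [1226/21, 1592/21, 1310/7]
rounded: [58, 76, 187]


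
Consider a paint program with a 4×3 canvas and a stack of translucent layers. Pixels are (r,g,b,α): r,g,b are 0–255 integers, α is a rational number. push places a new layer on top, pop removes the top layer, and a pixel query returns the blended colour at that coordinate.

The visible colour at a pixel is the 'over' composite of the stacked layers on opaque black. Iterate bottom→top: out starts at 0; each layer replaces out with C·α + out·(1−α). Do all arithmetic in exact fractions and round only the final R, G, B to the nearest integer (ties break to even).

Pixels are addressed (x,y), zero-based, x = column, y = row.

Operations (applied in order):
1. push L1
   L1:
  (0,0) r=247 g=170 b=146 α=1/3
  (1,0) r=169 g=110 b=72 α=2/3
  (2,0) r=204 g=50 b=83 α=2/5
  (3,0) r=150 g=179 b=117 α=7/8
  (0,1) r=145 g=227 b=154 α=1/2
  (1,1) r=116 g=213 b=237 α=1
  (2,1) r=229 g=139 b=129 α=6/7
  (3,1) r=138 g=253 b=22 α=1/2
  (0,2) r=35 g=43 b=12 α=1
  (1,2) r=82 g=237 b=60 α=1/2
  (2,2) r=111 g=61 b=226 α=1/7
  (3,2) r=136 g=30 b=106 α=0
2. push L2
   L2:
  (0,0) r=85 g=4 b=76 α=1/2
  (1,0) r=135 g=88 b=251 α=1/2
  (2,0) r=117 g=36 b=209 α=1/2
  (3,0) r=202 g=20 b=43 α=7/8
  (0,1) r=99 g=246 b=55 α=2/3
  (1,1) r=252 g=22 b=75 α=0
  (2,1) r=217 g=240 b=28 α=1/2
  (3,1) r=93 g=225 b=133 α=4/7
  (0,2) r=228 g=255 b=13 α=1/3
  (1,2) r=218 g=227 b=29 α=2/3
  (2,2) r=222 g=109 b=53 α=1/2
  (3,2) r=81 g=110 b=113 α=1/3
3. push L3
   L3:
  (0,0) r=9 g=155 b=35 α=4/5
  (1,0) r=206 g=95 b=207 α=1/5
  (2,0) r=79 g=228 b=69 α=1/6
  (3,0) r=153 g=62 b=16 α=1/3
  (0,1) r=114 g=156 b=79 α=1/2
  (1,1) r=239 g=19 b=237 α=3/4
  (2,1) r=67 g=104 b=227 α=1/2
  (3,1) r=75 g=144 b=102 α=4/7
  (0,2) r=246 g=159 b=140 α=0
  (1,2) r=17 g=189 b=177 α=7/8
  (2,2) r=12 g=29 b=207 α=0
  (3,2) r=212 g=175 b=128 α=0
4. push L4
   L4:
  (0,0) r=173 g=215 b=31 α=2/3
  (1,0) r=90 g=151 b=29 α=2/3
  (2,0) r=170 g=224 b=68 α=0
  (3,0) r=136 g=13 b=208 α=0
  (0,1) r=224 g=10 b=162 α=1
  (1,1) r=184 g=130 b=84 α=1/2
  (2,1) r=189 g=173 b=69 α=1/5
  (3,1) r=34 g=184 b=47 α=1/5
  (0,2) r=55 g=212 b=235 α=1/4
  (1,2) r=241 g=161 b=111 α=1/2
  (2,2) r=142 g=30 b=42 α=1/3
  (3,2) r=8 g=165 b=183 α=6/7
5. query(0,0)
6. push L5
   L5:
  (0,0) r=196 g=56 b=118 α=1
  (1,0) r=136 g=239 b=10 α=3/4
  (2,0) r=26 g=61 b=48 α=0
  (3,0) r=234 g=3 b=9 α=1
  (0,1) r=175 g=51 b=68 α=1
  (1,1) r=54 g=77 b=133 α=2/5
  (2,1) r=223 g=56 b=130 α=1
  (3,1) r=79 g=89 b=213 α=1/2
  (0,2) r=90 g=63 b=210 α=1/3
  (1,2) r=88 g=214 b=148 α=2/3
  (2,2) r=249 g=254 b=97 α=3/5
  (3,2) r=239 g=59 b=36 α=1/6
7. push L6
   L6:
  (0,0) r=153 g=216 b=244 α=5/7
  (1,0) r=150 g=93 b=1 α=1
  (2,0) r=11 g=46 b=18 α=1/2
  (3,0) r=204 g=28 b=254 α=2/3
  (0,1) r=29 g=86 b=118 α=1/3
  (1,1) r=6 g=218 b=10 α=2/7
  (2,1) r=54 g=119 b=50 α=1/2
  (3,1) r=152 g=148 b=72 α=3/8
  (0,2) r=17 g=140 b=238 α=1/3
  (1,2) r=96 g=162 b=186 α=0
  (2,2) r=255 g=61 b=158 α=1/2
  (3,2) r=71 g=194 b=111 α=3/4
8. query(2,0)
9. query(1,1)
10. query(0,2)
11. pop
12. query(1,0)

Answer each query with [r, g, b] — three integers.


at x=0,y=0 over L1,L2,L3,L4:
+L1 (α=1/3) → [247/3, 170/3, 146/3]
+L2 (α=1/2) → [251/3, 91/3, 187/3]
+L3 (α=4/5) → [359/15, 1951/15, 607/15]
+L4 (α=2/3) → [5549/45, 8401/45, 1537/45]
= [123, 187, 34]

(2,0) stack=L1,L2,L3,L4,L5,L6; from [0,0,0]:
after L1 α=2/5: [408/5, 20, 166/5]
after L2 α=1/2: [993/10, 28, 1211/10]
after L3 α=1/6: [1151/12, 184/3, 1349/12]
after L4 α=0: [1151/12, 184/3, 1349/12]
after L5 α=0: [1151/12, 184/3, 1349/12]
after L6 α=1/2: [1283/24, 161/3, 1565/24]
rounded: [53, 54, 65]

(1,1) stack=L1,L2,L3,L4,L5,L6; from [0,0,0]:
after L1 α=1: [116, 213, 237]
after L2 α=0: [116, 213, 237]
after L3 α=3/4: [833/4, 135/2, 237]
after L4 α=1/2: [1569/8, 395/4, 321/2]
after L5 α=2/5: [5571/40, 1801/20, 299/2]
after L6 α=2/7: [5667/56, 3545/28, 1535/14]
rounded: [101, 127, 110]

at x=0,y=2 over L1,L2,L3,L4,L5,L6:
+L1 (α=1) → [35, 43, 12]
+L2 (α=1/3) → [298/3, 341/3, 37/3]
+L3 (α=0) → [298/3, 341/3, 37/3]
+L4 (α=1/4) → [353/4, 553/4, 68]
+L5 (α=1/3) → [533/6, 679/6, 346/3]
+L6 (α=1/3) → [584/9, 1099/9, 1406/9]
= [65, 122, 156]

(1,0) stack=L1,L2,L3,L4,L5; from [0,0,0]:
after L1 α=2/3: [338/3, 220/3, 48]
after L2 α=1/2: [743/6, 242/3, 299/2]
after L3 α=1/5: [2104/15, 1253/15, 161]
after L4 α=2/3: [4804/45, 5783/45, 73]
after L5 α=3/4: [5791/45, 9512/45, 103/4]
rounded: [129, 211, 26]


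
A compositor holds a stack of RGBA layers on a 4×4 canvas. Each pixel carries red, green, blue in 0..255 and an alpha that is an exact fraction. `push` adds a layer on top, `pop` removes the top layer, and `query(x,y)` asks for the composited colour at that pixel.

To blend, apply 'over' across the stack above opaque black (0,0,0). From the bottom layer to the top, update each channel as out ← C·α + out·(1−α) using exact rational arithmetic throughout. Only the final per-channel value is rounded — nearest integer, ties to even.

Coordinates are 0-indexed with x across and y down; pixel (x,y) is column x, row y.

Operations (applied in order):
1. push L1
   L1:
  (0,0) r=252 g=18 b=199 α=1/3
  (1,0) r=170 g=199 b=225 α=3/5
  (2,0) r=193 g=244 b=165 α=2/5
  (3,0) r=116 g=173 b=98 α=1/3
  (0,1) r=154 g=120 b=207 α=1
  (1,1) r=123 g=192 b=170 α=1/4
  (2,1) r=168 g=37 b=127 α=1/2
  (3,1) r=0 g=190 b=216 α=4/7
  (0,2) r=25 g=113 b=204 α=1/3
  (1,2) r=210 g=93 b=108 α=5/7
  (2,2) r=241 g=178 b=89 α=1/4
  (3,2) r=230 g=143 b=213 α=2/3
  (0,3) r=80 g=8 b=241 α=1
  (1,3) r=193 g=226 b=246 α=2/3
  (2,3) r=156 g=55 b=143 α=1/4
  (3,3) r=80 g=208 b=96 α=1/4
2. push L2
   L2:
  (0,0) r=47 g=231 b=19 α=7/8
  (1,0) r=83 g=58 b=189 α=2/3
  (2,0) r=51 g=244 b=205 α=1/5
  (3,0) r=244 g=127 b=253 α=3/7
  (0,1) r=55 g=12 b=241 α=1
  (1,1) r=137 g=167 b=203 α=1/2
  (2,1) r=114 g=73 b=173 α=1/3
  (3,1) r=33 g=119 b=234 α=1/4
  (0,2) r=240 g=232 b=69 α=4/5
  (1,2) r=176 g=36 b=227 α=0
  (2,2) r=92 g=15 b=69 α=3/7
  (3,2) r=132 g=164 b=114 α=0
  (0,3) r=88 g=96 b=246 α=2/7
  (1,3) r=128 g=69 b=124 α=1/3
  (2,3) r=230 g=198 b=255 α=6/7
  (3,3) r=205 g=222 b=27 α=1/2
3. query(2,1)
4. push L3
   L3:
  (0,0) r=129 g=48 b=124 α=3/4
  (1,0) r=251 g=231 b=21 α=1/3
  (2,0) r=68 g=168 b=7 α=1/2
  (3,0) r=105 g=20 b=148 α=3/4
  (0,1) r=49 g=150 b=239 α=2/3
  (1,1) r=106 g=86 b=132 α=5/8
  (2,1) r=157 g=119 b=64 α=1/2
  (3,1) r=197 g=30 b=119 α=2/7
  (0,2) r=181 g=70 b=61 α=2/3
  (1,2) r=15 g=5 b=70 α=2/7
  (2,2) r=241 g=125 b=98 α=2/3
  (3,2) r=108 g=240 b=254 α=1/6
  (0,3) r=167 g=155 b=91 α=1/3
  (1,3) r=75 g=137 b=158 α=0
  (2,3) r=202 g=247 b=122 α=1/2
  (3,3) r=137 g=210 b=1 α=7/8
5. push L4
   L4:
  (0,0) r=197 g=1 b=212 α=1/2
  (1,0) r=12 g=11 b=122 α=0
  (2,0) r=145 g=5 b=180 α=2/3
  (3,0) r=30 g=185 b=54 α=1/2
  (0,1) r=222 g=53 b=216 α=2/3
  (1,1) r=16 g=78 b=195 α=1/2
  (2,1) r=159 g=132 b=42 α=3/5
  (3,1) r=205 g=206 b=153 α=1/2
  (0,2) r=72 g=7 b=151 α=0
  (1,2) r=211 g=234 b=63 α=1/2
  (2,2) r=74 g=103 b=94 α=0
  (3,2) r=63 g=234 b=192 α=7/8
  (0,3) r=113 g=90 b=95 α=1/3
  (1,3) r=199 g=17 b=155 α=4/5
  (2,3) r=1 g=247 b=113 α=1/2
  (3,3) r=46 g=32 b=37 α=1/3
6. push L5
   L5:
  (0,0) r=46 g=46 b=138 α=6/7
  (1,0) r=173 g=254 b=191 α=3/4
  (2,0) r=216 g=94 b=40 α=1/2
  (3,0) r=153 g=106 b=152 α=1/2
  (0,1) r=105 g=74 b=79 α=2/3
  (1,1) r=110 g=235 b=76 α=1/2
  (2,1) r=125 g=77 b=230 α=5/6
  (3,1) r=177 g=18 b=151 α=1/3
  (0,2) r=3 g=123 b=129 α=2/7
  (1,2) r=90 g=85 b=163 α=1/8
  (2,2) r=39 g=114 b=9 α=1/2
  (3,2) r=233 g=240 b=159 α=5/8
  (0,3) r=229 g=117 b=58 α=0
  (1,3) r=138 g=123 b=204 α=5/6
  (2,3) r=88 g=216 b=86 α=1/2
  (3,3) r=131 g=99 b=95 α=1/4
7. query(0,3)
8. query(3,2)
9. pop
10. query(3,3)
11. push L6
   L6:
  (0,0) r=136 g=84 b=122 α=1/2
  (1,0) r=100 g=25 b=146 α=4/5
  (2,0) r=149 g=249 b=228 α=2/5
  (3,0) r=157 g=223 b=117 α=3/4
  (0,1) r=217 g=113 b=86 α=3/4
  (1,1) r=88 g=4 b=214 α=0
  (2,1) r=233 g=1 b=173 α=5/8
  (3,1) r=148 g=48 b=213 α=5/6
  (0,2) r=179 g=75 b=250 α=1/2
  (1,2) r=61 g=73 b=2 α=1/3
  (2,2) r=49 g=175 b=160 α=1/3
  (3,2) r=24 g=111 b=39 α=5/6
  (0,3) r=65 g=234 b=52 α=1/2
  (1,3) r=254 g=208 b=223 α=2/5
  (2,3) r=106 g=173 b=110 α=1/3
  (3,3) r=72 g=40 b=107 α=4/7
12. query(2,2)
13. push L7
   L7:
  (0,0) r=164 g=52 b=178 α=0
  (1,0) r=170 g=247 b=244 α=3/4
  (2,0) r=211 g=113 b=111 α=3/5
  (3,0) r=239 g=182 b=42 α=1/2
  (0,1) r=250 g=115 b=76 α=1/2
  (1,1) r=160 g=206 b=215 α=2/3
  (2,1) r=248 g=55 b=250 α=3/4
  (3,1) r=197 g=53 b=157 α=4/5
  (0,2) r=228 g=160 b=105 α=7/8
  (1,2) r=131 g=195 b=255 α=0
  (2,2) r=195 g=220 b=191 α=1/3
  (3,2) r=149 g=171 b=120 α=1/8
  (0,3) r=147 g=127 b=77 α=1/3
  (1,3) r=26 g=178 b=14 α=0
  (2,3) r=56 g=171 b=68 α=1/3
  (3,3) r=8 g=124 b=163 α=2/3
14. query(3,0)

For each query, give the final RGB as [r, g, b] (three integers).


(2,1) stack=L1,L2; from [0,0,0]:
L1 α=1/2: [84, 37/2, 127/2]
L2 α=1/3: [94, 110/3, 100]
= [94, 37, 100]

(0,3) stack=L1,L2,L3,L4,L5; from [0,0,0]:
after L1 α=1: [80, 8, 241]
after L2 α=2/7: [576/7, 232/7, 1697/7]
after L3 α=1/3: [2321/21, 1549/21, 4031/21]
after L4 α=1/3: [7015/63, 4988/63, 10057/63]
after L5 α=0: [7015/63, 4988/63, 10057/63]
= [111, 79, 160]

(3,2) stack=L1,L2,L3,L4,L5; from [0,0,0]:
+L1 (α=2/3) → [460/3, 286/3, 142]
+L2 (α=0) → [460/3, 286/3, 142]
+L3 (α=1/6) → [1312/9, 1075/9, 482/3]
+L4 (α=7/8) → [5281/72, 15817/72, 2257/12]
+L5 (α=5/8) → [33241/192, 44617/192, 5437/32]
rounded: [173, 232, 170]

query (3,3) [L1,L2,L3,L4] — begin 0,0,0
L1 α=1/4: [20, 52, 24]
L2 α=1/2: [225/2, 137, 51/2]
L3 α=7/8: [2143/16, 1607/8, 65/16]
L4 α=1/3: [837/8, 1735/12, 361/24]
rounded: [105, 145, 15]

query (2,2) [L1,L2,L3,L4,L6] — begin 0,0,0
L1 α=1/4: [241/4, 89/2, 89/4]
L2 α=3/7: [517/7, 223/7, 296/7]
L3 α=2/3: [1297/7, 1973/21, 556/7]
L4 α=0: [1297/7, 1973/21, 556/7]
L6 α=1/3: [979/7, 7621/63, 744/7]
→ [140, 121, 106]

query (3,0) [L1,L2,L3,L4,L6,L7] — begin 0,0,0
after L1 α=1/3: [116/3, 173/3, 98/3]
after L2 α=3/7: [380/3, 1835/21, 2669/21]
after L3 α=3/4: [1325/12, 3095/84, 11993/84]
after L4 α=1/2: [1685/24, 18635/168, 16529/168]
after L6 α=3/4: [12989/96, 131027/672, 75497/672]
after L7 α=1/2: [35933/192, 253331/1344, 103721/1344]
rounded: [187, 188, 77]


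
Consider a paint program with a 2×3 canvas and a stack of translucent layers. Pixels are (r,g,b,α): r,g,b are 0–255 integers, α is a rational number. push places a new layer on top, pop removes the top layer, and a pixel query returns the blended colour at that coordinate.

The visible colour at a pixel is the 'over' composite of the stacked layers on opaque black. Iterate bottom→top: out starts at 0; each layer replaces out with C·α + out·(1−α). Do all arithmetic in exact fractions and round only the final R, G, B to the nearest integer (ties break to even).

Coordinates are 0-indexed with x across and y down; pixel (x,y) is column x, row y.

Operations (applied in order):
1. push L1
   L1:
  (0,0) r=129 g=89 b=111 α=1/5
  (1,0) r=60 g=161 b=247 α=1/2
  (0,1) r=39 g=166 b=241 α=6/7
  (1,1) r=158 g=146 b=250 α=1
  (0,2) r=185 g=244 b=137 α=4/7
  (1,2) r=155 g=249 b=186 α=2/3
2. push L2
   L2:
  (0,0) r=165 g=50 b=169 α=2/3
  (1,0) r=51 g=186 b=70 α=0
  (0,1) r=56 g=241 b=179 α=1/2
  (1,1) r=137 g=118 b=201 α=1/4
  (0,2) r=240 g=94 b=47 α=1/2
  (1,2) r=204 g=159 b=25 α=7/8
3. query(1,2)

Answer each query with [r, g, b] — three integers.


(1,2) stack=L1,L2; from [0,0,0]:
after L1 α=2/3: [310/3, 166, 124]
after L2 α=7/8: [2297/12, 1279/8, 299/8]
→ [191, 160, 37]


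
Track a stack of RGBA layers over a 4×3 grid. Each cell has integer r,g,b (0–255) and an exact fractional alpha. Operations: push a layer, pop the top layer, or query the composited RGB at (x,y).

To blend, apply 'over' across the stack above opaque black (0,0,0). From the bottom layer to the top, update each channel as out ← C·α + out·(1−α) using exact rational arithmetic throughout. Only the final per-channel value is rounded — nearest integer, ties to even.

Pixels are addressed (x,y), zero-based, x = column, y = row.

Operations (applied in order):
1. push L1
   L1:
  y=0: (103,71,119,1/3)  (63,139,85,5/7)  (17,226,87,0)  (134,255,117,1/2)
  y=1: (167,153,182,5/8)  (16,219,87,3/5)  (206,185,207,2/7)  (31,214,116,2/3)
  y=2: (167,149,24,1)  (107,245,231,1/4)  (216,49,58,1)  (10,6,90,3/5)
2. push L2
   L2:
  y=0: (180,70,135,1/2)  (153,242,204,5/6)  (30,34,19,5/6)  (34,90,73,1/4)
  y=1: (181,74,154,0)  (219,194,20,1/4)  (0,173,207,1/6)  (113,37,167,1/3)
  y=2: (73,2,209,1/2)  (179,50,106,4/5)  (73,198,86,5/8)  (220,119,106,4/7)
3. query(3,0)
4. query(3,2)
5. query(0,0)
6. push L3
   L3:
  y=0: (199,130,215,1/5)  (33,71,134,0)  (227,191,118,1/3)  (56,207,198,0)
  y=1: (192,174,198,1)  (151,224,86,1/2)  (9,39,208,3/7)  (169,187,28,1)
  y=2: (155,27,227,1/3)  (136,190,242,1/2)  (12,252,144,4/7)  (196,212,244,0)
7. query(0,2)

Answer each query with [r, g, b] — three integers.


query (3,0) [L1,L2] — begin 0,0,0
L1 α=1/2: [67, 255/2, 117/2]
L2 α=1/4: [235/4, 945/8, 497/8]
rounded: [59, 118, 62]

at x=3,y=2 over L1,L2:
+L1 (α=3/5) → [6, 18/5, 54]
+L2 (α=4/7) → [898/7, 2434/35, 586/7]
= [128, 70, 84]

query (0,0) [L1,L2] — begin 0,0,0
+L1 (α=1/3) → [103/3, 71/3, 119/3]
+L2 (α=1/2) → [643/6, 281/6, 262/3]
→ [107, 47, 87]

(0,2) stack=L1,L2,L3; from [0,0,0]:
after L1 α=1: [167, 149, 24]
after L2 α=1/2: [120, 151/2, 233/2]
after L3 α=1/3: [395/3, 178/3, 460/3]
→ [132, 59, 153]


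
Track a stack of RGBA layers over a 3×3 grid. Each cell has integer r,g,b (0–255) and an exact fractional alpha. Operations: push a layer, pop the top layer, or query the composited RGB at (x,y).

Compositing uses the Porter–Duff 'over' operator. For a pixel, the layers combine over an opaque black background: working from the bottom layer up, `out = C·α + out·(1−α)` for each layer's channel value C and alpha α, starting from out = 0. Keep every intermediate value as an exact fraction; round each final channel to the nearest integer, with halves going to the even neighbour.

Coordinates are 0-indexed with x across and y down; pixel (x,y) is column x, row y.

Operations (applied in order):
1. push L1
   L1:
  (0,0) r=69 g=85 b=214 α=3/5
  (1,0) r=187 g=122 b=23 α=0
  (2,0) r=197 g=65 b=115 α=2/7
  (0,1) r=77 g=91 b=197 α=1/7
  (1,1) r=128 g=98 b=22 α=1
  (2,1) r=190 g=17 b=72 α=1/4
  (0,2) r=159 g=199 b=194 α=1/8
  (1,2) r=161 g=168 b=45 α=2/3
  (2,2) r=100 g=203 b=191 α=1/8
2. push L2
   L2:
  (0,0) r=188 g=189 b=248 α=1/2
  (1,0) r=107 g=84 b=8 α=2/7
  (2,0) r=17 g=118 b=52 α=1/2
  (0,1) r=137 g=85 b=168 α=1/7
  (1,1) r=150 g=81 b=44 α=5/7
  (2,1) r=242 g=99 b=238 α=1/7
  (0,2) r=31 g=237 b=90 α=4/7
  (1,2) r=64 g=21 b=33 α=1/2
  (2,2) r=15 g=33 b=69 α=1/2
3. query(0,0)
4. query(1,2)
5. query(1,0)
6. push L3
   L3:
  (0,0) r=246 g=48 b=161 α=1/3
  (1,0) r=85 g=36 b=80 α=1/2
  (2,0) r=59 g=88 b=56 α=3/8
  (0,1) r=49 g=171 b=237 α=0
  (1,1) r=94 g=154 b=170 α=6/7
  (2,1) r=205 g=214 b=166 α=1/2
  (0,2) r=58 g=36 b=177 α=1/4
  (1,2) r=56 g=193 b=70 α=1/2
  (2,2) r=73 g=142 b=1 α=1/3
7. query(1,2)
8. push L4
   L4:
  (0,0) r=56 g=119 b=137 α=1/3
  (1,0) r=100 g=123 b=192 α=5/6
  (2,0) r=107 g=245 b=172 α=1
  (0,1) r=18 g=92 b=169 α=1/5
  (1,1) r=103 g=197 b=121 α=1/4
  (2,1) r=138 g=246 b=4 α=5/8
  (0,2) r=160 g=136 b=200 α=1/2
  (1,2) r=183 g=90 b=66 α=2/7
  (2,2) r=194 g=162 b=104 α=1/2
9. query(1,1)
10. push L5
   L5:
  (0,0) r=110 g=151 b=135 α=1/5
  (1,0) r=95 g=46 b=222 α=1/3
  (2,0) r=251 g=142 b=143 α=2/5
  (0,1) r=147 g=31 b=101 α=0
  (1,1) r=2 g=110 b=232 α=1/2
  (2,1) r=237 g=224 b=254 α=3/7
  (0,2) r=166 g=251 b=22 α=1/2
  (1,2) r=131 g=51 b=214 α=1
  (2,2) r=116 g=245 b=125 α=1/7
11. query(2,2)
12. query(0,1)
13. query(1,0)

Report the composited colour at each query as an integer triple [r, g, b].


at x=0,y=0 over L1,L2:
after L1 α=3/5: [207/5, 51, 642/5]
after L2 α=1/2: [1147/10, 120, 941/5]
= [115, 120, 188]

at x=1,y=2 over L1,L2:
after L1 α=2/3: [322/3, 112, 30]
after L2 α=1/2: [257/3, 133/2, 63/2]
= [86, 66, 32]

query (1,0) [L1,L2] — begin 0,0,0
after L1 α=0: [0, 0, 0]
after L2 α=2/7: [214/7, 24, 16/7]
= [31, 24, 2]

query (1,2) [L1,L2,L3] — begin 0,0,0
+L1 (α=2/3) → [322/3, 112, 30]
+L2 (α=1/2) → [257/3, 133/2, 63/2]
+L3 (α=1/2) → [425/6, 519/4, 203/4]
rounded: [71, 130, 51]

at x=1,y=1 over L1,L2,L3,L4:
after L1 α=1: [128, 98, 22]
after L2 α=5/7: [1006/7, 601/7, 264/7]
after L3 α=6/7: [4954/49, 7069/49, 7404/49]
after L4 α=1/4: [19909/196, 7715/49, 28141/196]
→ [102, 157, 144]

(2,2) stack=L1,L2,L3,L4,L5; from [0,0,0]:
L1 α=1/8: [25/2, 203/8, 191/8]
L2 α=1/2: [55/4, 467/16, 743/16]
L3 α=1/3: [67/2, 1603/24, 751/24]
L4 α=1/2: [455/4, 5491/48, 3247/48]
L5 α=1/7: [1597/14, 7451/56, 4247/56]
= [114, 133, 76]

query (0,1) [L1,L2,L3,L4,L5] — begin 0,0,0
L1 α=1/7: [11, 13, 197/7]
L2 α=1/7: [29, 163/7, 2358/49]
L3 α=0: [29, 163/7, 2358/49]
L4 α=1/5: [134/5, 1296/35, 17713/245]
L5 α=0: [134/5, 1296/35, 17713/245]
= [27, 37, 72]

at x=1,y=0 over L1,L2,L3,L4,L5:
after L1 α=0: [0, 0, 0]
after L2 α=2/7: [214/7, 24, 16/7]
after L3 α=1/2: [809/14, 30, 288/7]
after L4 α=5/6: [2603/28, 215/2, 1168/7]
after L5 α=1/3: [1311/14, 87, 3890/21]
rounded: [94, 87, 185]


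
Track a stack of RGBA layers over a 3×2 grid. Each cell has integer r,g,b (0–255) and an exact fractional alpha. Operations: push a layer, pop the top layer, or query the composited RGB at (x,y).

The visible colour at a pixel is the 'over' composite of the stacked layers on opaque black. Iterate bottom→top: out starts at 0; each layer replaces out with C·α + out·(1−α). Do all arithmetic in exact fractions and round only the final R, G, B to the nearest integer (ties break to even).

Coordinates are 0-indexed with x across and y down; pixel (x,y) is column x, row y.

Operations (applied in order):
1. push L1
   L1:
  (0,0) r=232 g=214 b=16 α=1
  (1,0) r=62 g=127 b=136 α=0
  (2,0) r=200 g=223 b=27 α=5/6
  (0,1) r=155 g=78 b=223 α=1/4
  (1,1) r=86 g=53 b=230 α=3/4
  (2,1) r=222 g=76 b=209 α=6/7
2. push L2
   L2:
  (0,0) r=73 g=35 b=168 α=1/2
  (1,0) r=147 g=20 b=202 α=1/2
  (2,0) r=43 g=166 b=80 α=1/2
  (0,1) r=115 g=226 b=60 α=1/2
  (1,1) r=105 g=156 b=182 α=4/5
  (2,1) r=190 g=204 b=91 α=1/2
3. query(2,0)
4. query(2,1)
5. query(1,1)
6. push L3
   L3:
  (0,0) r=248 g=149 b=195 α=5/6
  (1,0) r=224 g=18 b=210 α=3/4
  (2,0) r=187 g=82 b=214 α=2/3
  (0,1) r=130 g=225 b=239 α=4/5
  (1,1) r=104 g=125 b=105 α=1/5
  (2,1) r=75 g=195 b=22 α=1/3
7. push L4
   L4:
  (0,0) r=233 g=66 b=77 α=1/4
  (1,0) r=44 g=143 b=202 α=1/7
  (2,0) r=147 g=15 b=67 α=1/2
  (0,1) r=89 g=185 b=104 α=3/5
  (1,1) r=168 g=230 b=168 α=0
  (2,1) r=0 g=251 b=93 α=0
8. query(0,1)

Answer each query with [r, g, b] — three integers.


(2,0) stack=L1,L2; from [0,0,0]:
+L1 (α=5/6) → [500/3, 1115/6, 45/2]
+L2 (α=1/2) → [629/6, 2111/12, 205/4]
→ [105, 176, 51]

at x=2,y=1 over L1,L2:
+L1 (α=6/7) → [1332/7, 456/7, 1254/7]
+L2 (α=1/2) → [1331/7, 942/7, 1891/14]
→ [190, 135, 135]

at x=1,y=1 over L1,L2:
after L1 α=3/4: [129/2, 159/4, 345/2]
after L2 α=4/5: [969/10, 531/4, 1801/10]
= [97, 133, 180]

(0,1) stack=L1,L2,L3,L4; from [0,0,0]:
after L1 α=1/4: [155/4, 39/2, 223/4]
after L2 α=1/2: [615/8, 491/4, 463/8]
after L3 α=4/5: [955/8, 4091/20, 8111/40]
after L4 α=3/5: [2023/20, 9641/50, 14351/100]
rounded: [101, 193, 144]


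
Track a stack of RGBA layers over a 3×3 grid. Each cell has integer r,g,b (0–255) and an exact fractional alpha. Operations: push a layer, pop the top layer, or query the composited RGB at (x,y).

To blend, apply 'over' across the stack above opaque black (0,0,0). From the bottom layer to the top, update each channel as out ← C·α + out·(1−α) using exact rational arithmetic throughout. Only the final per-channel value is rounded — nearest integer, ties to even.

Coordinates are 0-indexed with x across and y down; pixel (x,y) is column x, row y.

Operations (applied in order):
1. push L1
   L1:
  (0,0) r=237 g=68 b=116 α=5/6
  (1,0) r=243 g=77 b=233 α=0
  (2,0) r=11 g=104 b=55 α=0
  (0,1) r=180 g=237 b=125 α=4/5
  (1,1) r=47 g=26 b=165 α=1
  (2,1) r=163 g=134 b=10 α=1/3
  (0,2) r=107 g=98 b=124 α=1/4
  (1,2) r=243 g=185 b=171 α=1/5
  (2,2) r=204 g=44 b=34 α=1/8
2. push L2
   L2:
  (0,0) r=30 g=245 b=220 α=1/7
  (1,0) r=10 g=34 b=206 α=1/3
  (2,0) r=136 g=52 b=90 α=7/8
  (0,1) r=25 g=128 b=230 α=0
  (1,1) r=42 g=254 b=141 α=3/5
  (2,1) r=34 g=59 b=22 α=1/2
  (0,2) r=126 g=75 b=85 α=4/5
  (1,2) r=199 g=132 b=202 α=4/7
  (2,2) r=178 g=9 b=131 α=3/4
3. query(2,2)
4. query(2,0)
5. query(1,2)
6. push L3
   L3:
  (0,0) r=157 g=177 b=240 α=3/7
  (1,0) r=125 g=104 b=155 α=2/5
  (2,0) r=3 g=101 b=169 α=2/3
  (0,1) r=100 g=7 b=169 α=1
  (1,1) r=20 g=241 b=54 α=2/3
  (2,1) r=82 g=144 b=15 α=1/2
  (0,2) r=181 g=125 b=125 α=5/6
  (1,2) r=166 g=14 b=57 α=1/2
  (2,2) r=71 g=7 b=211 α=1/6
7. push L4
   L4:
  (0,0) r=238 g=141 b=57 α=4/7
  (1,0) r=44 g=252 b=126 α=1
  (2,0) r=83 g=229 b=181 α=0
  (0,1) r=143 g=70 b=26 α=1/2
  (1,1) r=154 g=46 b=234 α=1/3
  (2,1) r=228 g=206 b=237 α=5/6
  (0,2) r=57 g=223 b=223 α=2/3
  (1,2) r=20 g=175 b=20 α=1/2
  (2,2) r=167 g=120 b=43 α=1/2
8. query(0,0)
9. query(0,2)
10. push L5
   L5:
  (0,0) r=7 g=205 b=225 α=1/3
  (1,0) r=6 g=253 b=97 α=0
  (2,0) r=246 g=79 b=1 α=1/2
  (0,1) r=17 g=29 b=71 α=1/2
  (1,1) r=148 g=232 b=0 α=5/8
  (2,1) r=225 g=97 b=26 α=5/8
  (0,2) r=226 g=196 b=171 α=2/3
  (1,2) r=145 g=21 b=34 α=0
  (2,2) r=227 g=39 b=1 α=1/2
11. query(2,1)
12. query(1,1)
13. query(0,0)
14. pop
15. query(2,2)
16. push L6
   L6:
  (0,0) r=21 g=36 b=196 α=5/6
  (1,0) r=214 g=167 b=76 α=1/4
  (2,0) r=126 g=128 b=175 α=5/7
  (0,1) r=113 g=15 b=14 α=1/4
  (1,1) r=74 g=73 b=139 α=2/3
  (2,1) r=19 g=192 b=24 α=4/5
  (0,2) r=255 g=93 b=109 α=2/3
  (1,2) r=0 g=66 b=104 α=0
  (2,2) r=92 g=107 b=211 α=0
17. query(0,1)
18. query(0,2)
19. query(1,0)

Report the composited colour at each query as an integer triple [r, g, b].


(2,2) stack=L1,L2; from [0,0,0]:
L1 α=1/8: [51/2, 11/2, 17/4]
L2 α=3/4: [1119/8, 65/8, 1589/16]
= [140, 8, 99]

query (2,0) [L1,L2] — begin 0,0,0
L1 α=0: [0, 0, 0]
L2 α=7/8: [119, 91/2, 315/4]
rounded: [119, 46, 79]

at x=1,y=2 over L1,L2:
+L1 (α=1/5) → [243/5, 37, 171/5]
+L2 (α=4/7) → [4709/35, 639/7, 4553/35]
rounded: [135, 91, 130]

at x=0,y=0 over L1,L2,L3,L4:
L1 α=5/6: [395/2, 170/3, 290/3]
L2 α=1/7: [1215/7, 585/7, 800/7]
L3 α=3/7: [8157/49, 6057/49, 8240/49]
L4 α=4/7: [71119/343, 45807/343, 35892/343]
→ [207, 134, 105]

query (0,2) [L1,L2,L3,L4] — begin 0,0,0
+L1 (α=1/4) → [107/4, 49/2, 31]
+L2 (α=4/5) → [2123/20, 649/10, 371/5]
+L3 (α=5/6) → [6741/40, 6899/60, 1748/15]
+L4 (α=2/3) → [3767/40, 33659/180, 8438/45]
→ [94, 187, 188]

query (2,1) [L1,L2,L3,L4,L5] — begin 0,0,0
+L1 (α=1/3) → [163/3, 134/3, 10/3]
+L2 (α=1/2) → [265/6, 311/6, 38/3]
+L3 (α=1/2) → [757/12, 1175/12, 83/6]
+L4 (α=5/6) → [14437/72, 13535/72, 7193/36]
+L5 (α=5/8) → [41437/192, 25175/192, 8753/96]
rounded: [216, 131, 91]

(1,1) stack=L1,L2,L3,L4,L5; from [0,0,0]:
after L1 α=1: [47, 26, 165]
after L2 α=3/5: [44, 814/5, 753/5]
after L3 α=2/3: [28, 3224/15, 431/5]
after L4 α=1/3: [70, 7138/45, 2032/15]
after L5 α=5/8: [475/4, 12269/60, 254/5]
= [119, 204, 51]

(0,0) stack=L1,L2,L3,L4,L5; from [0,0,0]:
after L1 α=5/6: [395/2, 170/3, 290/3]
after L2 α=1/7: [1215/7, 585/7, 800/7]
after L3 α=3/7: [8157/49, 6057/49, 8240/49]
after L4 α=4/7: [71119/343, 45807/343, 35892/343]
after L5 α=1/3: [48213/343, 161929/1029, 49653/343]
rounded: [141, 157, 145]

(2,2) stack=L1,L2,L3,L4; from [0,0,0]:
L1 α=1/8: [51/2, 11/2, 17/4]
L2 α=3/4: [1119/8, 65/8, 1589/16]
L3 α=1/6: [6163/48, 127/16, 11321/96]
L4 α=1/2: [14179/96, 2047/32, 15449/192]
= [148, 64, 80]

query (0,1) [L1,L2,L3,L4,L6] — begin 0,0,0
after L1 α=4/5: [144, 948/5, 100]
after L2 α=0: [144, 948/5, 100]
after L3 α=1: [100, 7, 169]
after L4 α=1/2: [243/2, 77/2, 195/2]
after L6 α=1/4: [955/8, 261/8, 613/8]
= [119, 33, 77]

at x=0,y=2 over L1,L2,L3,L4,L6:
+L1 (α=1/4) → [107/4, 49/2, 31]
+L2 (α=4/5) → [2123/20, 649/10, 371/5]
+L3 (α=5/6) → [6741/40, 6899/60, 1748/15]
+L4 (α=2/3) → [3767/40, 33659/180, 8438/45]
+L6 (α=2/3) → [24167/120, 67139/540, 18248/135]
→ [201, 124, 135]

query (1,0) [L1,L2,L3,L4,L6] — begin 0,0,0
+L1 (α=0) → [0, 0, 0]
+L2 (α=1/3) → [10/3, 34/3, 206/3]
+L3 (α=2/5) → [52, 242/5, 516/5]
+L4 (α=1) → [44, 252, 126]
+L6 (α=1/4) → [173/2, 923/4, 227/2]
rounded: [86, 231, 114]


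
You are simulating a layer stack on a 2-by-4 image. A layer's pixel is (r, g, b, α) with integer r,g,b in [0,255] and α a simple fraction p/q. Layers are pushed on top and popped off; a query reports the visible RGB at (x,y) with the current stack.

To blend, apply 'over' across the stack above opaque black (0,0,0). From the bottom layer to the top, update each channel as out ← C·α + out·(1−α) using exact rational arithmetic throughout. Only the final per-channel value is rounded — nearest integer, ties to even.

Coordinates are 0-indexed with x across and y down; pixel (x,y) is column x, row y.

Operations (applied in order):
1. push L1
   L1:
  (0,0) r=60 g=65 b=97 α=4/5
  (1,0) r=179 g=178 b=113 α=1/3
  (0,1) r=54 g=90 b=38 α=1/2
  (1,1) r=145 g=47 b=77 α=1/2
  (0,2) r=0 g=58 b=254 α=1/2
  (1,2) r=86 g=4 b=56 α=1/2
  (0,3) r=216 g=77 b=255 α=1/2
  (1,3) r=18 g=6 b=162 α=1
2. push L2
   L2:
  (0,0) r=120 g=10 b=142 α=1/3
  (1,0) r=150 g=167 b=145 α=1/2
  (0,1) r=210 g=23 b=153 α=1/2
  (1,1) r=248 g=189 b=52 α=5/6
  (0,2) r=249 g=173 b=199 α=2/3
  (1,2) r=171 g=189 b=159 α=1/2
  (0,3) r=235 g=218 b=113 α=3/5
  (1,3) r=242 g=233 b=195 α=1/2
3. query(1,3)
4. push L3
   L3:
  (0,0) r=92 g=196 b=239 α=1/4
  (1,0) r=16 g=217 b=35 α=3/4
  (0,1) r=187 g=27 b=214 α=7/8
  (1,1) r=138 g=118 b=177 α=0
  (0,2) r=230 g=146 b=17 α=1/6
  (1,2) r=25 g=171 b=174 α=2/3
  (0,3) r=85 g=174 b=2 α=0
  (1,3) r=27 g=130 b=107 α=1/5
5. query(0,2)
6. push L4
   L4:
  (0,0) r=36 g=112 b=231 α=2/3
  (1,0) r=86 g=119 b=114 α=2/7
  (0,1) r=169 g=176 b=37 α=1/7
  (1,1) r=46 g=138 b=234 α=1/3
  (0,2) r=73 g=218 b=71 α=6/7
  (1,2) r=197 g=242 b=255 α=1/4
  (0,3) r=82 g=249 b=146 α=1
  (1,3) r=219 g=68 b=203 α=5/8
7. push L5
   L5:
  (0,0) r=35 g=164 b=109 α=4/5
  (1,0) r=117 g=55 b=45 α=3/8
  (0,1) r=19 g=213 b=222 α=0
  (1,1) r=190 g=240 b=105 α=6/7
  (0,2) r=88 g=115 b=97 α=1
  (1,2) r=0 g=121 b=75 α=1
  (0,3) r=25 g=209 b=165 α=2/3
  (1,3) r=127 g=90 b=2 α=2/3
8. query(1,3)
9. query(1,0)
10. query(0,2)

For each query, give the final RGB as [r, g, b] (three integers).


query (1,3) [L1,L2] — begin 0,0,0
L1 α=1: [18, 6, 162]
L2 α=1/2: [130, 239/2, 357/2]
→ [130, 120, 178]

query (0,2) [L1,L2,L3] — begin 0,0,0
after L1 α=1/2: [0, 29, 127]
after L2 α=2/3: [166, 125, 175]
after L3 α=1/6: [530/3, 257/2, 446/3]
→ [177, 128, 149]

query (1,3) [L1,L2,L3,L4,L5] — begin 0,0,0
L1 α=1: [18, 6, 162]
L2 α=1/2: [130, 239/2, 357/2]
L3 α=1/5: [547/5, 608/5, 821/5]
L4 α=5/8: [1779/10, 881/10, 3769/20]
L5 α=2/3: [4319/30, 2681/30, 1283/20]
= [144, 89, 64]

at x=1,y=0 over L1,L2,L3,L4,L5:
L1 α=1/3: [179/3, 178/3, 113/3]
L2 α=1/2: [629/6, 679/6, 274/3]
L3 α=3/4: [917/24, 4585/24, 589/12]
L4 α=2/7: [8713/168, 4091/24, 5681/84]
L5 α=3/8: [102533/1344, 24415/192, 39745/672]
rounded: [76, 127, 59]

query (0,2) [L1,L2,L3,L4,L5] — begin 0,0,0
+L1 (α=1/2) → [0, 29, 127]
+L2 (α=2/3) → [166, 125, 175]
+L3 (α=1/6) → [530/3, 257/2, 446/3]
+L4 (α=6/7) → [1844/21, 2873/14, 1724/21]
+L5 (α=1) → [88, 115, 97]
rounded: [88, 115, 97]


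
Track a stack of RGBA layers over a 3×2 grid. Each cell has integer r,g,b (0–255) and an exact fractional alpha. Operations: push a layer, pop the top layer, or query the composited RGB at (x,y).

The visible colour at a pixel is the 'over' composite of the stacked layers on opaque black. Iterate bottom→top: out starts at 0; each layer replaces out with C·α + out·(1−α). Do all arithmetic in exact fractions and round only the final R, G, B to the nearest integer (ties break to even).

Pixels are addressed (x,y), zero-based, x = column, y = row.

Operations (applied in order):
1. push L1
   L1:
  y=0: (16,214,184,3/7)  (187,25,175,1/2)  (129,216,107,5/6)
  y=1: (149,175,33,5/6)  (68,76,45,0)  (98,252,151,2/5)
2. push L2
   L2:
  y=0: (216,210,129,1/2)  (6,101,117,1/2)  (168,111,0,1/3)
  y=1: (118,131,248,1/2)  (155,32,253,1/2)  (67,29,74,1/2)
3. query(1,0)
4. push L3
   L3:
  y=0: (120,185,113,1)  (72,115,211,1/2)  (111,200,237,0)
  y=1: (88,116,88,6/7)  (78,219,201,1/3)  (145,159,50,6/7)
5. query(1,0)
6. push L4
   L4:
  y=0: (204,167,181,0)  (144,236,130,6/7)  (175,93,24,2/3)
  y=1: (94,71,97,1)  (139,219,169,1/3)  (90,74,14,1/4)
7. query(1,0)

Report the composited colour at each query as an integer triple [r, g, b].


at x=1,y=0 over L1,L2:
after L1 α=1/2: [187/2, 25/2, 175/2]
after L2 α=1/2: [199/4, 227/4, 409/4]
= [50, 57, 102]

(1,0) stack=L1,L2,L3; from [0,0,0]:
L1 α=1/2: [187/2, 25/2, 175/2]
L2 α=1/2: [199/4, 227/4, 409/4]
L3 α=1/2: [487/8, 687/8, 1253/8]
→ [61, 86, 157]

query (1,0) [L1,L2,L3,L4] — begin 0,0,0
after L1 α=1/2: [187/2, 25/2, 175/2]
after L2 α=1/2: [199/4, 227/4, 409/4]
after L3 α=1/2: [487/8, 687/8, 1253/8]
after L4 α=6/7: [1057/8, 12015/56, 7493/56]
rounded: [132, 215, 134]


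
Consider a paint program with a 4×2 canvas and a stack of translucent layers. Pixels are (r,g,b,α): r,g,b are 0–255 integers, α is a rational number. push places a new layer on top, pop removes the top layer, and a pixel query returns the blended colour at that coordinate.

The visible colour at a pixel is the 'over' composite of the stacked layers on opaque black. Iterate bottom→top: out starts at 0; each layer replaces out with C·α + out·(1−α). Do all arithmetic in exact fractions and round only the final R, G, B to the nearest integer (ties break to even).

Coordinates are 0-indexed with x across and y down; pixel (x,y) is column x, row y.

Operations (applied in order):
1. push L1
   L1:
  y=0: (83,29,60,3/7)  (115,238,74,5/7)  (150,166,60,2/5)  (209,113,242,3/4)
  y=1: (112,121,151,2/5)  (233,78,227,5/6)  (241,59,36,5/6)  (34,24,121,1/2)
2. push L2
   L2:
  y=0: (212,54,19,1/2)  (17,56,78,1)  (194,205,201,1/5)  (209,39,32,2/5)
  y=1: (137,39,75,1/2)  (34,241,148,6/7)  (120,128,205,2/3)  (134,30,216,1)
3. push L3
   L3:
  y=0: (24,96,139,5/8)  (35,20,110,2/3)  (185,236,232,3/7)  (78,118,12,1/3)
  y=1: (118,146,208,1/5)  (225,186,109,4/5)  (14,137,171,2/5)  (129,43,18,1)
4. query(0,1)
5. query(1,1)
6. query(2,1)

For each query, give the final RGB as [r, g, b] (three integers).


at x=0,y=1 over L1,L2,L3:
L1 α=2/5: [224/5, 242/5, 302/5]
L2 α=1/2: [909/10, 437/10, 677/10]
L3 α=1/5: [2408/25, 1604/25, 2394/25]
rounded: [96, 64, 96]

query (1,1) [L1,L2,L3] — begin 0,0,0
L1 α=5/6: [1165/6, 65, 1135/6]
L2 α=6/7: [2389/42, 1511/7, 6463/42]
L3 α=4/5: [40189/210, 6719/35, 4955/42]
= [191, 192, 118]

(2,1) stack=L1,L2,L3; from [0,0,0]:
after L1 α=5/6: [1205/6, 295/6, 30]
after L2 α=2/3: [2645/18, 1831/18, 440/3]
after L3 α=2/5: [2813/30, 695/6, 782/5]
→ [94, 116, 156]
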